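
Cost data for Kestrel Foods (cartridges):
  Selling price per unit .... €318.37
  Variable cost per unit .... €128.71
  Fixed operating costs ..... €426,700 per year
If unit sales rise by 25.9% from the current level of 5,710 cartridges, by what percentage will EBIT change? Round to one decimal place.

Contribution at this volume is 5,710 × €189.66 = €1,082,958.60.
Subtracting fixed costs: EBIT = €1,082,958.60 − €426,700 = €656,258.60.
So DOL = total CM / EBIT = €1,082,958.60 / €656,258.60 = 1.6502.
Operating income changes by 1.6502 × +25.9% = +42.7%.

+42.7%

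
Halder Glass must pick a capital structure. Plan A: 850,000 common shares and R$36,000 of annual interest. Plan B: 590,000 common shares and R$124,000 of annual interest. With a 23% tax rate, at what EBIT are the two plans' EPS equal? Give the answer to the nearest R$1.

Set EPS_A = EPS_B: (EBIT − R$36,000)(1 − 0.23) ÷ 850,000 = (EBIT − R$124,000)(1 − 0.23) ÷ 590,000.
The (1 − t) factor cancels: (EBIT − 36,000) × 590,000 = (EBIT − 124,000) × 850,000.
Solving, EBIT = (124,000·850,000 − 36,000·590,000) / (850,000 − 590,000) = 84,160,000,000 / 260,000 = 323,692.31.

R$323,692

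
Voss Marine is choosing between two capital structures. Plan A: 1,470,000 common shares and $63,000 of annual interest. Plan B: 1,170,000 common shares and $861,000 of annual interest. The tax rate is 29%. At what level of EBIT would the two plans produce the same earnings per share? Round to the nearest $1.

$3,973,200

At indifference, (EBIT − 63,000)(1 − t)/1,470,000 = (EBIT − 861,000)(1 − t)/1,170,000.
The (1 − t) factor cancels: (EBIT − 63,000) × 1,170,000 = (EBIT − 861,000) × 1,470,000.
EBIT × (1,470,000 − 1,170,000) = 861,000 × 1,470,000 − 63,000 × 1,170,000 = 1,191,960,000,000, so EBIT = 1,191,960,000,000 ÷ 300,000 = 3,973,200.00.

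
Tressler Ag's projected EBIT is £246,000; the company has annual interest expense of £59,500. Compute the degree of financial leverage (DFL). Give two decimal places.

Annual interest charges come to £59,500.00.
Degree of financial leverage = EBIT / (EBIT − interest) = £246,000 / £186,500.00 = 1.3190.

1.32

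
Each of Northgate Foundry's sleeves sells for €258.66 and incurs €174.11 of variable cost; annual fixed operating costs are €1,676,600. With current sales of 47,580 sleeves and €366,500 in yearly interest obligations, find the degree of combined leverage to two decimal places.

2.03

Total contribution margin = 47,580 × €84.55 = €4,022,889.00.
Subtracting fixed costs: EBIT = €4,022,889.00 − €1,676,600 = €2,346,289.00. Interest = €366,500.00, so EBIT − I = €1,979,789.00.
DCL = contribution ÷ (EBIT − I) = €4,022,889.00 ÷ €1,979,789.00 = 2.0320.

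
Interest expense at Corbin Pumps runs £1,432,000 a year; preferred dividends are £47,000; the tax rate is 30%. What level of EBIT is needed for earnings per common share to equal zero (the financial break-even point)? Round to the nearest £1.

£1,499,143

Preferred dividends are paid after tax, so their pre-tax equivalent is £47,000 ÷ (1 − 0.30) = £67,142.86.
Financial break-even EBIT = interest + D_p ÷ (1 − t) = £1,432,000 + £67,142.86 = £1,499,142.86.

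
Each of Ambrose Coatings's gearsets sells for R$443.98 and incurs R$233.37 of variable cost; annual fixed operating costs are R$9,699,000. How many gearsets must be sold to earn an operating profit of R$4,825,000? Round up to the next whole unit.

68,962 gearsets

Unit CM = price − variable cost = R$443.98 − R$233.37 = R$210.61.
Need Q such that Q × R$210.61 − R$9,699,000 = R$4,825,000, i.e. Q = R$14,524,000 / R$210.61 = 68,961.59 → 68,962.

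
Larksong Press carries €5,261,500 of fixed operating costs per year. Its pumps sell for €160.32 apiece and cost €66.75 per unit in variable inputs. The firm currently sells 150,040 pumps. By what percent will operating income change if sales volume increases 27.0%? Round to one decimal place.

Contribution at this volume is 150,040 × €93.57 = €14,039,242.80.
Subtracting fixed costs: EBIT = €14,039,242.80 − €5,261,500 = €8,777,742.80.
So DOL = total CM / EBIT = €14,039,242.80 / €8,777,742.80 = 1.5994.
%ΔEBIT = DOL × %ΔSales = 1.5994 × +27.0% = +43.2%.

+43.2%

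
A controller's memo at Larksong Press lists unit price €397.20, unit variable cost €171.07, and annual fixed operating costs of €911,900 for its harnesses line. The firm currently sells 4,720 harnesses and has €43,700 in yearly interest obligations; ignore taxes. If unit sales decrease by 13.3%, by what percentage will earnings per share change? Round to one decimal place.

-127.0%

At 4,720 units, contribution = 4,720 × €226.13 = €1,067,333.60.
Operating income = contribution − fixed costs = €1,067,333.60 − €911,900 = €155,433.60.
After interest of €43,700.00, pre-tax earnings = €111,733.60.
DCL = total CM / (EBIT − I) = €1,067,333.60 / €111,733.60 = 9.5525.
EPS therefore changes by 9.5525 × (-13.3%) = -127.0%.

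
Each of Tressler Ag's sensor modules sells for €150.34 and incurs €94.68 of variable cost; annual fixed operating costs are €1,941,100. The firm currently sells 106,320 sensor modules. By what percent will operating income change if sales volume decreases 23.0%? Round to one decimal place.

Total contribution margin = 106,320 × €55.66 = €5,917,771.20.
EBIT = €5,917,771.20 − €1,941,100 = €3,976,671.20.
DOL = contribution ÷ EBIT = €5,917,771.20 ÷ €3,976,671.20 = 1.4881.
Operating income changes by 1.4881 × -23.0% = -34.2%.

-34.2%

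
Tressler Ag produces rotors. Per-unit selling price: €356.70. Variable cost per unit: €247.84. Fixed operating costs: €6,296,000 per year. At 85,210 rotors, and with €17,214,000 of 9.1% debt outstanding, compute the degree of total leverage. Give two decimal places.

Total contribution margin = 85,210 × €108.86 = €9,275,960.60.
Operating income = contribution − fixed costs = €9,275,960.60 − €6,296,000 = €2,979,960.60. Interest = €1,566,474.00.
DOL = €9,275,960.60 ÷ €2,979,960.60 = 3.1128; DFL = €2,979,960.60 ÷ €1,413,486.60 = 2.1082.
Combined leverage = 3.1128 × 2.1082 = 6.5624.

6.56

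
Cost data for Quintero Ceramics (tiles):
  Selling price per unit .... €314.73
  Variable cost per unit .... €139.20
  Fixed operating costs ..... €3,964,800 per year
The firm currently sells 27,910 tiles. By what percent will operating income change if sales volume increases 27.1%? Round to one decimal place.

+142.1%

Contribution at this volume is 27,910 × €175.53 = €4,899,042.30.
Operating income = contribution − fixed costs = €4,899,042.30 − €3,964,800 = €934,242.30.
DOL = contribution ÷ EBIT = €4,899,042.30 ÷ €934,242.30 = 5.2439.
Operating income changes by 5.2439 × +27.1% = +142.1%.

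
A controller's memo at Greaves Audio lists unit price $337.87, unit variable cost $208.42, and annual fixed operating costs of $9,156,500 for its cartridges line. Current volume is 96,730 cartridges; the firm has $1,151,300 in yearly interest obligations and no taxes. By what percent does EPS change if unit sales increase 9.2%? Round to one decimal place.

Contribution at this volume is 96,730 × $129.45 = $12,521,698.50.
EBIT = $12,521,698.50 − $9,156,500 = $3,365,198.50.
Interest = $1,151,300.00, so EBIT − I = $2,213,898.50.
Degree of combined leverage = contribution ÷ (EBIT − I) = $12,521,698.50 ÷ $2,213,898.50 = 5.6559.
EPS therefore changes by 5.6559 × (+9.2%) = +52.0%.

+52.0%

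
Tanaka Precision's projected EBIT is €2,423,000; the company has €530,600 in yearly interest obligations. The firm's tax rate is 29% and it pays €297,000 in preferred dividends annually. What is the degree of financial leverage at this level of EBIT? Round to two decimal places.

Interest = €530,600.00.
Preferred dividends grossed up pre-tax: €297,000 / (1 − 0.29) = €418,309.86.
DFL = EBIT ÷ [EBIT − I − D_p/(1−t)] = €2,423,000 ÷ [€2,423,000 − €530,600.00 − €418,309.86] = €2,423,000 ÷ €1,474,090.14 = 1.6437.

1.64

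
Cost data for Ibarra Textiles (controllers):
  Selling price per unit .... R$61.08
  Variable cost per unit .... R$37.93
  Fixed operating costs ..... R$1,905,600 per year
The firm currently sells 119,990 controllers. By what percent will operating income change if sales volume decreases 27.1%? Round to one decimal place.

Total contribution margin = 119,990 × R$23.15 = R$2,777,768.50.
Operating income = contribution − fixed costs = R$2,777,768.50 − R$1,905,600 = R$872,168.50.
Degree of operating leverage = R$2,777,768.50 / R$872,168.50 = 3.1849.
%ΔEBIT = DOL × %ΔSales = 3.1849 × -27.1% = -86.3%.

-86.3%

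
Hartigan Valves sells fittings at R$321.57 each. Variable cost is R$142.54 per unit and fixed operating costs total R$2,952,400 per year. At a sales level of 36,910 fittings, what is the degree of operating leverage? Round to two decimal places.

1.81

Contribution at this volume is 36,910 × R$179.03 = R$6,607,997.30.
EBIT = R$6,607,997.30 − R$2,952,400 = R$3,655,597.30.
DOL = contribution ÷ EBIT = R$6,607,997.30 ÷ R$3,655,597.30 = 1.8076.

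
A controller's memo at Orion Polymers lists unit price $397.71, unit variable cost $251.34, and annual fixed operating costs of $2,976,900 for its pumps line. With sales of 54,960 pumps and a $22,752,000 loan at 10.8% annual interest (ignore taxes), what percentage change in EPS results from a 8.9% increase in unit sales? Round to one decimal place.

+27.4%

At 54,960 units, contribution = 54,960 × $146.37 = $8,044,495.20.
EBIT = $8,044,495.20 − $2,976,900 = $5,067,595.20.
After interest of $2,457,216.00, pre-tax earnings = $2,610,379.20.
Degree of combined leverage = contribution ÷ (EBIT − I) = $8,044,495.20 ÷ $2,610,379.20 = 3.0817.
EPS therefore changes by 3.0817 × (+8.9%) = +27.4%.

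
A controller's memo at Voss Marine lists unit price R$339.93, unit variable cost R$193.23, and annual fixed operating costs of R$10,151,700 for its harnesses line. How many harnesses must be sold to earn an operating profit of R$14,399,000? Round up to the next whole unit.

Each unit contributes R$339.93 − R$193.23 = R$146.70.
Units = (FC + target) / CM = (R$10,151,700 + R$14,399,000) / R$146.70 = 167,353.10, so 167,354 harnesses.

167,354 harnesses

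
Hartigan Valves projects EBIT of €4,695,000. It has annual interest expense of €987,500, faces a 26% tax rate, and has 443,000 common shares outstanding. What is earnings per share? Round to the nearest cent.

Interest = €987,500.00, so EBT = €4,695,000 − €987,500.00 = €3,707,500.00.
Net income = €3,707,500.00 × (1 − 0.26) = €2,743,550.00.
Per share: €2,743,550.00 / 443,000 shares = €6.19.

€6.19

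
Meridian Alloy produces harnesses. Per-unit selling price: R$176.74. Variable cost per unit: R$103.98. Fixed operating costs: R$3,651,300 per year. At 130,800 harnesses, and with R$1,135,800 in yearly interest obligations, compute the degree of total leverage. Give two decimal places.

2.01

At 130,800 units, contribution = 130,800 × R$72.76 = R$9,517,008.00.
Subtracting fixed costs: EBIT = R$9,517,008.00 − R$3,651,300 = R$5,865,708.00. Interest = R$1,135,800.00.
DOL = R$9,517,008.00 ÷ R$5,865,708.00 = 1.6225; DFL = R$5,865,708.00 ÷ R$4,729,908.00 = 1.2401.
Combined leverage = 1.6225 × 1.2401 = 2.0121.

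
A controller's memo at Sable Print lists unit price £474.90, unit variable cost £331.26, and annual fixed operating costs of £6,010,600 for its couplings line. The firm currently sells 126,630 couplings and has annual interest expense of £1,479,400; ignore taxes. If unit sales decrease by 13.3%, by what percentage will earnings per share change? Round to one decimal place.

At 126,630 units, contribution = 126,630 × £143.64 = £18,189,133.20.
EBIT = £18,189,133.20 − £6,010,600 = £12,178,533.20.
After interest of £1,479,400.00, pre-tax earnings = £10,699,133.20.
DCL = total CM / (EBIT − I) = £18,189,133.20 / £10,699,133.20 = 1.7001.
%ΔEPS = DCL × %ΔSales = 1.7001 × -13.3% = -22.6%.

-22.6%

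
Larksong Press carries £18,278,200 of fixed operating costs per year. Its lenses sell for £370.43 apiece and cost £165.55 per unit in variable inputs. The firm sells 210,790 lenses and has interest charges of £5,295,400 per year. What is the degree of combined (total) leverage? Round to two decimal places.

2.20

Total contribution margin = 210,790 × £204.88 = £43,186,655.20.
Operating income = contribution − fixed costs = £43,186,655.20 − £18,278,200 = £24,908,455.20. Interest = £5,295,400.00.
DOL = £43,186,655.20 ÷ £24,908,455.20 = 1.7338; DFL = £24,908,455.20 ÷ £19,613,055.20 = 1.2700.
Combined leverage = 1.7338 × 1.2700 = 2.2019.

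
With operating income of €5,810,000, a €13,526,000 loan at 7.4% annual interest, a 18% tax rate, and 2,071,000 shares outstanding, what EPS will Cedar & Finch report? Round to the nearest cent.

€1.90

Interest = €1,000,924.00, so EBT = €5,810,000 − €1,000,924.00 = €4,809,076.00.
Net income = €4,809,076.00 × (1 − 0.18) = €3,943,442.32.
EPS = €3,943,442.32 ÷ 2,071,000 = €1.90.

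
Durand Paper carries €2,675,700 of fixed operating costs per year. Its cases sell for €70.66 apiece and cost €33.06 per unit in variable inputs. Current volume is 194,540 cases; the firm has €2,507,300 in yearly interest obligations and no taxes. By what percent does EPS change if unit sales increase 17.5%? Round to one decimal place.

+60.0%

At 194,540 units, contribution = 194,540 × €37.60 = €7,314,704.00.
Operating income = contribution − fixed costs = €7,314,704.00 − €2,675,700 = €4,639,004.00.
Interest = €2,507,300.00, so EBIT − I = €2,131,704.00.
Degree of combined leverage = contribution ÷ (EBIT − I) = €7,314,704.00 ÷ €2,131,704.00 = 3.4314.
%ΔEPS = DCL × %ΔSales = 3.4314 × +17.5% = +60.0%.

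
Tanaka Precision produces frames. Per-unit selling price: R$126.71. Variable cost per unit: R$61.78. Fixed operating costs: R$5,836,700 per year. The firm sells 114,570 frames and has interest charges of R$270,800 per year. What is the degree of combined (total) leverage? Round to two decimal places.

Contribution at this volume is 114,570 × R$64.93 = R$7,439,030.10.
EBIT = R$7,439,030.10 − R$5,836,700 = R$1,602,330.10. Interest = R$270,800.00.
DOL = R$7,439,030.10 ÷ R$1,602,330.10 = 4.6426; DFL = R$1,602,330.10 ÷ R$1,331,530.10 = 1.2034.
Combined leverage = 4.6426 × 1.2034 = 5.5869.

5.59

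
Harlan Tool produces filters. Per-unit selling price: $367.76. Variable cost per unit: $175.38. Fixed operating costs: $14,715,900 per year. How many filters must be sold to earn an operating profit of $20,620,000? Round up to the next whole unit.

183,678 filters

Each unit contributes $367.76 − $175.38 = $192.38.
Required volume = (fixed costs + target profit) ÷ CM = ($14,715,900 + $20,620,000) ÷ $192.38 = 183,677.62, so 183,678 filters.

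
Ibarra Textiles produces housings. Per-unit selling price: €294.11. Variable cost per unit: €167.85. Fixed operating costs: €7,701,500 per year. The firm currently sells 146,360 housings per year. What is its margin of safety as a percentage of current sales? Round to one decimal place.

Contribution margin per unit = €294.11 − €167.85 = €126.26. Break-even units = €7,701,500 ÷ €126.26 = 60,997.15; break-even revenue = 60,997.15 × €294.11 = €17,939,871.42.
Actual sales revenue = 146,360 × €294.11 = €43,045,939.60.
Margin of safety = (€43,045,939.60 − €17,939,871.42) ÷ €43,045,939.60 = 58.3%.

58.3%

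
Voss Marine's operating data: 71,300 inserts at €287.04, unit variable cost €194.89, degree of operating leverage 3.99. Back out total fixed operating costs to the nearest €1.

€4,923,605

Total contribution margin = 71,300 × €92.15 = €6,570,295.00.
Since DOL = CM ÷ EBIT, EBIT = €6,570,295.00 ÷ 3.99 = €1,646,690.48.
Fixed costs = CM − EBIT = €6,570,295.00 − €1,646,690.48 = €4,923,605.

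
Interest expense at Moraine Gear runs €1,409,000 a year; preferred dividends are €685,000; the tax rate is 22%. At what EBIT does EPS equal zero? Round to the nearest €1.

€2,287,205

Preferred dividends are paid after tax, so their pre-tax equivalent is €685,000 ÷ (1 − 0.22) = €878,205.13.
Financial break-even EBIT = interest + D_p ÷ (1 − t) = €1,409,000 + €878,205.13 = €2,287,205.13.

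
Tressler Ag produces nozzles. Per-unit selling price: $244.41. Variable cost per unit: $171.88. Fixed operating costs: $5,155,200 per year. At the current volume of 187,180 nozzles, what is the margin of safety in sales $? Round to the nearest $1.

Unit CM = price − variable cost = $244.41 − $171.88 = $72.53. Break-even units = $5,155,200 ÷ $72.53 = 71,076.80; break-even revenue = 71,076.80 × $244.41 = $17,371,879.66.
Current sales = 187,180 × $244.41 = $45,748,663.80.
Margin of safety = $45,748,663.80 − $17,371,879.66 = $28,376,784.

$28,376,784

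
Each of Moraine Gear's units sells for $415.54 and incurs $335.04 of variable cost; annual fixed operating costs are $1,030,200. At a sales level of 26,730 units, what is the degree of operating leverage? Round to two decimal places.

At 26,730 units, contribution = 26,730 × $80.50 = $2,151,765.00.
Operating income = contribution − fixed costs = $2,151,765.00 − $1,030,200 = $1,121,565.00.
Degree of operating leverage = $2,151,765.00 / $1,121,565.00 = 1.9185.

1.92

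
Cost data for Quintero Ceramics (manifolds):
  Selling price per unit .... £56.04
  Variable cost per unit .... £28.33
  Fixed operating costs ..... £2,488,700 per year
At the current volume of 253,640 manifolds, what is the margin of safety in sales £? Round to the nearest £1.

£9,180,902

Each unit contributes £56.04 − £28.33 = £27.71. Break-even units = £2,488,700 ÷ £27.71 = 89,812.34; break-even revenue = 89,812.34 × £56.04 = £5,033,083.65.
Actual sales revenue = 253,640 × £56.04 = £14,213,985.60.
Margin of safety = £14,213,985.60 − £5,033,083.65 = £9,180,902.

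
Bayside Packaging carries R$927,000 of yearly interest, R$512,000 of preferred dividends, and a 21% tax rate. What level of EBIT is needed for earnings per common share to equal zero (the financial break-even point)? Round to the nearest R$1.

R$1,575,101

Grossing the preferred dividend up to pre-tax terms: R$512,000 / (1 − 0.21) = R$648,101.27.
Financial break-even EBIT = interest + D_p ÷ (1 − t) = R$927,000 + R$648,101.27 = R$1,575,101.27.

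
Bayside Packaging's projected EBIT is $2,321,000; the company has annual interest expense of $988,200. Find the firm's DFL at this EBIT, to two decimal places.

Interest = $988,200.00.
DFL = EBIT ÷ (EBIT − I) = $2,321,000 ÷ ($2,321,000 − $988,200.00) = $2,321,000 ÷ $1,332,800.00 = 1.7414.

1.74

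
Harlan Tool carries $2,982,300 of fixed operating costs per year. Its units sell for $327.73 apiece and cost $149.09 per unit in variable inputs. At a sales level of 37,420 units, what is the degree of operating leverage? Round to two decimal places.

Contribution at this volume is 37,420 × $178.64 = $6,684,708.80.
Subtracting fixed costs: EBIT = $6,684,708.80 − $2,982,300 = $3,702,408.80.
So DOL = total CM / EBIT = $6,684,708.80 / $3,702,408.80 = 1.8055.

1.81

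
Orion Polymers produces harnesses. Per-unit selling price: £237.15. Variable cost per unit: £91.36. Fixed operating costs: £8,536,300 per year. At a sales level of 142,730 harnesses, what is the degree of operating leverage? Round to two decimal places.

1.70

At 142,730 units, contribution = 142,730 × £145.79 = £20,808,606.70.
Operating income = contribution − fixed costs = £20,808,606.70 − £8,536,300 = £12,272,306.70.
So DOL = total CM / EBIT = £20,808,606.70 / £12,272,306.70 = 1.6956.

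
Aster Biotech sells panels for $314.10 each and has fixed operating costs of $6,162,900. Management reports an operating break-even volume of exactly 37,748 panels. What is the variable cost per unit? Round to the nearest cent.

$150.84

Contribution per unit must be FC / Q = $6,162,900 / 37,748 = $163.2643.
Variable cost per unit = $314.10 − $163.2643 = $150.84.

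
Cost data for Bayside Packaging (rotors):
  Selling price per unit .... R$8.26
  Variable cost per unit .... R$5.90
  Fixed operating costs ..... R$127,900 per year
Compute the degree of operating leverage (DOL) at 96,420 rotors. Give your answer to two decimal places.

Total contribution margin = 96,420 × R$2.36 = R$227,551.20.
EBIT = R$227,551.20 − R$127,900 = R$99,651.20.
So DOL = total CM / EBIT = R$227,551.20 / R$99,651.20 = 2.2835.

2.28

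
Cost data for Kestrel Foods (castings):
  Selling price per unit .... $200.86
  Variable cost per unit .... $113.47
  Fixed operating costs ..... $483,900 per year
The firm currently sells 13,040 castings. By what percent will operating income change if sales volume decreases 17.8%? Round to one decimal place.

At 13,040 units, contribution = 13,040 × $87.39 = $1,139,565.60.
Subtracting fixed costs: EBIT = $1,139,565.60 − $483,900 = $655,665.60.
Degree of operating leverage = $1,139,565.60 / $655,665.60 = 1.7380.
Operating income changes by 1.7380 × -17.8% = -30.9%.

-30.9%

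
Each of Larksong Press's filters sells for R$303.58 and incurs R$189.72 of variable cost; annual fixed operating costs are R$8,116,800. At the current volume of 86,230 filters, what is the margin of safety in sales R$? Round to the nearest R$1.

Unit CM = price − variable cost = R$303.58 − R$189.72 = R$113.86. Break-even units = R$8,116,800 ÷ R$113.86 = 71,287.55; break-even revenue = 71,287.55 × R$303.58 = R$21,641,473.25.
Current sales = 86,230 × R$303.58 = R$26,177,703.40.
Margin of safety = R$26,177,703.40 − R$21,641,473.25 = R$4,536,230.

R$4,536,230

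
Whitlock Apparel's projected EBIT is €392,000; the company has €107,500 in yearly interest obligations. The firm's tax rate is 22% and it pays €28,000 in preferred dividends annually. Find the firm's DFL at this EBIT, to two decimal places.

1.58

Annual interest charges come to €107,500.00.
Pre-tax preferred-dividend burden = €28,000 ÷ (1 − 0.22) = €35,897.44.
DFL = EBIT ÷ [EBIT − I − D_p/(1−t)] = €392,000 ÷ [€392,000 − €107,500.00 − €35,897.44] = €392,000 ÷ €248,602.56 = 1.5768.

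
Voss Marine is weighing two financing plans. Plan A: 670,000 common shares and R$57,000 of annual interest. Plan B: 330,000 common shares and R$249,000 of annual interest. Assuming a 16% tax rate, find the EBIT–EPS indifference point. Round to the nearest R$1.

R$435,353

Set EPS_A = EPS_B: (EBIT − R$57,000)(1 − 0.16) ÷ 670,000 = (EBIT − R$249,000)(1 − 0.16) ÷ 330,000.
Cancelling (1 − t) and cross-multiplying: 330,000·(EBIT − 57,000) = 670,000·(EBIT − 249,000).
Solving, EBIT = (249,000·670,000 − 57,000·330,000) / (670,000 − 330,000) = 148,020,000,000 / 340,000 = 435,352.94.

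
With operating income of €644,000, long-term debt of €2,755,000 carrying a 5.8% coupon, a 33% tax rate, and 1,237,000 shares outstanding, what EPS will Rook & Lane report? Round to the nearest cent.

Interest = €159,790.00, so EBT = €644,000 − €159,790.00 = €484,210.00.
Net income = €484,210.00 × (1 − 0.33) = €324,420.70.
Per share: €324,420.70 / 1,237,000 shares = €0.26.

€0.26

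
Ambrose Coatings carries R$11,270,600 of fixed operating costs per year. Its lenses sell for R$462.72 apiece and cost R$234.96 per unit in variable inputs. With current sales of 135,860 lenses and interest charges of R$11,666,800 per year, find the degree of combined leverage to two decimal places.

Total contribution margin = 135,860 × R$227.76 = R$30,943,473.60.
Subtracting fixed costs: EBIT = R$30,943,473.60 − R$11,270,600 = R$19,672,873.60. Interest = R$11,666,800.00, so EBIT − I = R$8,006,073.60.
DCL = contribution ÷ (EBIT − I) = R$30,943,473.60 ÷ R$8,006,073.60 = 3.8650.

3.86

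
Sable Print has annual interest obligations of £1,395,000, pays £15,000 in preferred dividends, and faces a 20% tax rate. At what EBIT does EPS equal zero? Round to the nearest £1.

£1,413,750

Preferred dividends are paid after tax, so their pre-tax equivalent is £15,000 ÷ (1 − 0.20) = £18,750.00.
Financial break-even EBIT = interest + D_p ÷ (1 − t) = £1,395,000 + £18,750.00 = £1,413,750.00.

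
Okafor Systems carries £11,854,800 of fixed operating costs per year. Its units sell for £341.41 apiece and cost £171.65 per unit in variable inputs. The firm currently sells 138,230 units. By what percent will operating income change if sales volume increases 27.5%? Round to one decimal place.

+55.6%

Total contribution margin = 138,230 × £169.76 = £23,465,924.80.
EBIT = £23,465,924.80 − £11,854,800 = £11,611,124.80.
So DOL = total CM / EBIT = £23,465,924.80 / £11,611,124.80 = 2.0210.
So EBIT moves 2.0210 × (+27.5%) = +55.6%.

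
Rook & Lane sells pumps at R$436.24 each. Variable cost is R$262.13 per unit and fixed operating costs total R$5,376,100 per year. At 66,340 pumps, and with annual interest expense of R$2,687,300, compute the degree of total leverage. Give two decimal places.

3.31

Total contribution margin = 66,340 × R$174.11 = R$11,550,457.40.
EBIT = R$11,550,457.40 − R$5,376,100 = R$6,174,357.40. Interest = R$2,687,300.00, so EBIT − I = R$3,487,057.40.
DCL = contribution ÷ (EBIT − I) = R$11,550,457.40 ÷ R$3,487,057.40 = 3.3124.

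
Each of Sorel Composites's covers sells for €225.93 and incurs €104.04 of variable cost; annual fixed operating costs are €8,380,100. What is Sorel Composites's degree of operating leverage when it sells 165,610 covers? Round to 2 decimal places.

Contribution at this volume is 165,610 × €121.89 = €20,186,202.90.
Subtracting fixed costs: EBIT = €20,186,202.90 − €8,380,100 = €11,806,102.90.
So DOL = total CM / EBIT = €20,186,202.90 / €11,806,102.90 = 1.7098.

1.71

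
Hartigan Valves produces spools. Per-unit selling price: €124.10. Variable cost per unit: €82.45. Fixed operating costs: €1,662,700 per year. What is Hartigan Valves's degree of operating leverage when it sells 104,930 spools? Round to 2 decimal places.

1.61

At 104,930 units, contribution = 104,930 × €41.65 = €4,370,334.50.
Subtracting fixed costs: EBIT = €4,370,334.50 − €1,662,700 = €2,707,634.50.
DOL = contribution ÷ EBIT = €4,370,334.50 ÷ €2,707,634.50 = 1.6141.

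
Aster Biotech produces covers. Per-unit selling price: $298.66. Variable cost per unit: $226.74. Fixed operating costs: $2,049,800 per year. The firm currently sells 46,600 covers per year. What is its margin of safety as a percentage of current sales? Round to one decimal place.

38.8%

Unit CM = price − variable cost = $298.66 − $226.74 = $71.92. Break-even units = $2,049,800 ÷ $71.92 = 28,501.11; break-even revenue = 28,501.11 × $298.66 = $8,512,142.21.
Actual sales revenue = 46,600 × $298.66 = $13,917,556.00.
Margin of safety = ($13,917,556.00 − $8,512,142.21) ÷ $13,917,556.00 = 38.8%.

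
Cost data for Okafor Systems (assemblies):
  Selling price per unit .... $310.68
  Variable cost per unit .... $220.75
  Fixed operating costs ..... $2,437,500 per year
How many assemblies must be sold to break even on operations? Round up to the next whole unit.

Each unit contributes $310.68 − $220.75 = $89.93.
Break-even Q = $2,437,500 / $89.93 = 27,104.41 → 27,105 assemblies.

27,105 assemblies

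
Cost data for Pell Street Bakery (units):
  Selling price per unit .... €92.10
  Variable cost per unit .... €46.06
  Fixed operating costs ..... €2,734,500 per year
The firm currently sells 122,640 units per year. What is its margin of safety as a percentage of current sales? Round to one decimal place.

51.6%

Contribution margin per unit = €92.10 − €46.06 = €46.04. Break-even units = €2,734,500 ÷ €46.04 = 59,394.01; break-even revenue = 59,394.01 × €92.10 = €5,470,187.88.
Actual sales revenue = 122,640 × €92.10 = €11,295,144.00.
Margin of safety = (€11,295,144.00 − €5,470,187.88) ÷ €11,295,144.00 = 51.6%.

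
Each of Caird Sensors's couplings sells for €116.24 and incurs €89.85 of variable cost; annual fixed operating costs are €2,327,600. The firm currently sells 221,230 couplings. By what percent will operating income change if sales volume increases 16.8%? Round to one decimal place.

At 221,230 units, contribution = 221,230 × €26.39 = €5,838,259.70.
Subtracting fixed costs: EBIT = €5,838,259.70 − €2,327,600 = €3,510,659.70.
So DOL = total CM / EBIT = €5,838,259.70 / €3,510,659.70 = 1.6630.
Operating income changes by 1.6630 × +16.8% = +27.9%.

+27.9%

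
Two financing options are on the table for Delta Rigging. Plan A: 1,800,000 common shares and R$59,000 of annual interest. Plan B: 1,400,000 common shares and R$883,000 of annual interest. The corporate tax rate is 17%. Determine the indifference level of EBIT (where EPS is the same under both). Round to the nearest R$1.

R$3,767,000

Set EPS_A = EPS_B: (EBIT − R$59,000)(1 − 0.17) ÷ 1,800,000 = (EBIT − R$883,000)(1 − 0.17) ÷ 1,400,000.
Cancelling (1 − t) and cross-multiplying: 1,400,000·(EBIT − 59,000) = 1,800,000·(EBIT − 883,000).
Solving, EBIT = (883,000·1,800,000 − 59,000·1,400,000) / (1,800,000 − 1,400,000) = 1,506,800,000,000 / 400,000 = 3,767,000.00.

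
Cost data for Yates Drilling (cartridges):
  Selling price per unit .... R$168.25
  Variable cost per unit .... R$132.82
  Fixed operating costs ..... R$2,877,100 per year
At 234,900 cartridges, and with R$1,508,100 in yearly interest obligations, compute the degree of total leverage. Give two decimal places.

2.11

Contribution at this volume is 234,900 × R$35.43 = R$8,322,507.00.
Subtracting fixed costs: EBIT = R$8,322,507.00 − R$2,877,100 = R$5,445,407.00. Interest = R$1,508,100.00, so EBIT − I = R$3,937,307.00.
DCL = contribution ÷ (EBIT − I) = R$8,322,507.00 ÷ R$3,937,307.00 = 2.1138.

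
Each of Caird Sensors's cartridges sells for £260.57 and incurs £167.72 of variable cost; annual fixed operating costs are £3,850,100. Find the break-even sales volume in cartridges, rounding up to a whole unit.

41,466 cartridges

Contribution margin per unit = £260.57 − £167.72 = £92.85.
Break-even Q = £3,850,100 / £92.85 = 41,465.81 → 41,466 cartridges.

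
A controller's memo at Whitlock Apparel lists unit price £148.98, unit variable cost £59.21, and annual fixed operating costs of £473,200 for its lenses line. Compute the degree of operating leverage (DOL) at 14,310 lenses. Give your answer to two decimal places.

Contribution at this volume is 14,310 × £89.77 = £1,284,608.70.
Subtracting fixed costs: EBIT = £1,284,608.70 − £473,200 = £811,408.70.
Degree of operating leverage = £1,284,608.70 / £811,408.70 = 1.5832.

1.58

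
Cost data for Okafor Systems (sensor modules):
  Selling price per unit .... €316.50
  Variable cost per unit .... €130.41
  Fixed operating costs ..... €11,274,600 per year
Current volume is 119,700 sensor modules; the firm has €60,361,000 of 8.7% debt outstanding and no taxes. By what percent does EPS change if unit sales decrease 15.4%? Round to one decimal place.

At 119,700 units, contribution = 119,700 × €186.09 = €22,274,973.00.
EBIT = €22,274,973.00 − €11,274,600 = €11,000,373.00.
Interest = €5,251,407.00, so EBIT − I = €5,748,966.00.
Degree of combined leverage = contribution ÷ (EBIT − I) = €22,274,973.00 ÷ €5,748,966.00 = 3.8746.
EPS therefore changes by 3.8746 × (-15.4%) = -59.7%.

-59.7%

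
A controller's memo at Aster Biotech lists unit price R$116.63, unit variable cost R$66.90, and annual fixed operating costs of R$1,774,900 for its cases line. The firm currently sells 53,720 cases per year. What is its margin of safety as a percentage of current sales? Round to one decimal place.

33.6%

Each unit contributes R$116.63 − R$66.90 = R$49.73. Break-even units = R$1,774,900 ÷ R$49.73 = 35,690.73; break-even revenue = 35,690.73 × R$116.63 = R$4,162,609.83.
Actual sales revenue = 53,720 × R$116.63 = R$6,265,363.60.
Margin of safety = (R$6,265,363.60 − R$4,162,609.83) ÷ R$6,265,363.60 = 33.6%.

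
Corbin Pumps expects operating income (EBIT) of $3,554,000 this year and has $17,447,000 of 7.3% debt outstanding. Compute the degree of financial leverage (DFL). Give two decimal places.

1.56

Annual interest charges come to $1,273,631.00.
DFL = EBIT ÷ (EBIT − I) = $3,554,000 ÷ ($3,554,000 − $1,273,631.00) = $3,554,000 ÷ $2,280,369.00 = 1.5585.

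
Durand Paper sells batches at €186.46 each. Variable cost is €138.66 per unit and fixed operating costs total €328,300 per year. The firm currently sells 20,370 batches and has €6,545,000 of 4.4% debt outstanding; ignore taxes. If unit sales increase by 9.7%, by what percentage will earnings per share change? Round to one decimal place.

Total contribution margin = 20,370 × €47.80 = €973,686.00.
EBIT = €973,686.00 − €328,300 = €645,386.00.
Interest = €287,980.00, so EBIT − I = €357,406.00.
DCL = total CM / (EBIT − I) = €973,686.00 / €357,406.00 = 2.7243.
EPS therefore changes by 2.7243 × (+9.7%) = +26.4%.

+26.4%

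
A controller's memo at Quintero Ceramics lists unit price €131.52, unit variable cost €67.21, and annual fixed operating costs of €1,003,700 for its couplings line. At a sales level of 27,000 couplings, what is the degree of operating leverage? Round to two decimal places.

2.37

Contribution at this volume is 27,000 × €64.31 = €1,736,370.00.
Subtracting fixed costs: EBIT = €1,736,370.00 − €1,003,700 = €732,670.00.
So DOL = total CM / EBIT = €1,736,370.00 / €732,670.00 = 2.3699.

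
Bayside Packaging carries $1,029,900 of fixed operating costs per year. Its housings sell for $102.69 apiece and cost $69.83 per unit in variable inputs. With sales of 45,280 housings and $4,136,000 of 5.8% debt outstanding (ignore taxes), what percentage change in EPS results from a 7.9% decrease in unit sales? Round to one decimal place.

-53.9%

At 45,280 units, contribution = 45,280 × $32.86 = $1,487,900.80.
EBIT = $1,487,900.80 − $1,029,900 = $458,000.80.
Interest = $239,888.00, so EBIT − I = $218,112.80.
Degree of combined leverage = contribution ÷ (EBIT − I) = $1,487,900.80 ÷ $218,112.80 = 6.8217.
%ΔEPS = DCL × %ΔSales = 6.8217 × -7.9% = -53.9%.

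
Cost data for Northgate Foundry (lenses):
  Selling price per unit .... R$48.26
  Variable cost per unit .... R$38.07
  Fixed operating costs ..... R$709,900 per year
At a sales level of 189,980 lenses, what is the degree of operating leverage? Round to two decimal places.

1.58

At 189,980 units, contribution = 189,980 × R$10.19 = R$1,935,896.20.
Subtracting fixed costs: EBIT = R$1,935,896.20 − R$709,900 = R$1,225,996.20.
Degree of operating leverage = R$1,935,896.20 / R$1,225,996.20 = 1.5790.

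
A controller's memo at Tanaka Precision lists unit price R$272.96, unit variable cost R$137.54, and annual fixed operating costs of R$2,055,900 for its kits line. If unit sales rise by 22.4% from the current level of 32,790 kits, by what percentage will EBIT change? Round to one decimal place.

At 32,790 units, contribution = 32,790 × R$135.42 = R$4,440,421.80.
Subtracting fixed costs: EBIT = R$4,440,421.80 − R$2,055,900 = R$2,384,521.80.
So DOL = total CM / EBIT = R$4,440,421.80 / R$2,384,521.80 = 1.8622.
So EBIT moves 1.8622 × (+22.4%) = +41.7%.

+41.7%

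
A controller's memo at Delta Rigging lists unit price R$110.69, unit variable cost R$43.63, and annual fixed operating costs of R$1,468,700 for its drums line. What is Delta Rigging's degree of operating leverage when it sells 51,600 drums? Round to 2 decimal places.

At 51,600 units, contribution = 51,600 × R$67.06 = R$3,460,296.00.
Operating income = contribution − fixed costs = R$3,460,296.00 − R$1,468,700 = R$1,991,596.00.
DOL = contribution ÷ EBIT = R$3,460,296.00 ÷ R$1,991,596.00 = 1.7374.

1.74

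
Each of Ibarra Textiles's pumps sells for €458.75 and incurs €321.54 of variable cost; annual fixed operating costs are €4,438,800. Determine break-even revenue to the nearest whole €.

€14,840,751

Contribution margin per unit = €458.75 − €321.54 = €137.21, a CM ratio of €137.21 ÷ €458.75 = 0.2991.
Break-even sales = FC ÷ CM ratio = €4,438,800 × €458.75 / €137.21 = €14,840,751.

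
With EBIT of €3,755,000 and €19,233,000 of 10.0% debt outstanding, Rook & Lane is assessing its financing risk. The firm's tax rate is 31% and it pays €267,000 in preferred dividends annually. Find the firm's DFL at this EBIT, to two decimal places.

2.60

Annual interest charges come to €1,923,300.00.
Preferred dividends grossed up pre-tax: €267,000 / (1 − 0.31) = €386,956.52.
DFL = EBIT ÷ [EBIT − I − D_p/(1−t)] = €3,755,000 ÷ [€3,755,000 − €1,923,300.00 − €386,956.52] = €3,755,000 ÷ €1,444,743.48 = 2.5991.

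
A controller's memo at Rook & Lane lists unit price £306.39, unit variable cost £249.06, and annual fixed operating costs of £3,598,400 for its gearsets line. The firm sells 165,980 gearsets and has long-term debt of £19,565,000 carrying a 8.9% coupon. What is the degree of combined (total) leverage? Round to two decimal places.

2.28

Total contribution margin = 165,980 × £57.33 = £9,515,633.40.
EBIT = £9,515,633.40 − £3,598,400 = £5,917,233.40. Interest = £1,741,285.00, so EBIT − I = £4,175,948.40.
DCL = contribution ÷ (EBIT − I) = £9,515,633.40 ÷ £4,175,948.40 = 2.2787.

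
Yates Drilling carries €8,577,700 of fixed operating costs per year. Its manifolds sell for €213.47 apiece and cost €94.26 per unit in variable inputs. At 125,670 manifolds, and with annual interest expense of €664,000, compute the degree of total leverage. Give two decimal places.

Contribution at this volume is 125,670 × €119.21 = €14,981,120.70.
Operating income = contribution − fixed costs = €14,981,120.70 − €8,577,700 = €6,403,420.70. Interest = €664,000.00, so EBIT − I = €5,739,420.70.
Degree of total leverage = total CM / (EBIT − interest) = €14,981,120.70 / €5,739,420.70 = 2.6102.

2.61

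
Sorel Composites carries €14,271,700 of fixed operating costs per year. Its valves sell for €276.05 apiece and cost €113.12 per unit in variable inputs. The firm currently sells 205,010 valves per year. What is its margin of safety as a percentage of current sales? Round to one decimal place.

57.3%

Each unit contributes €276.05 − €113.12 = €162.93. Break-even units = €14,271,700 ÷ €162.93 = 87,594.06; break-even revenue = 87,594.06 × €276.05 = €24,180,339.93.
Actual sales revenue = 205,010 × €276.05 = €56,593,010.50.
Margin of safety = (€56,593,010.50 − €24,180,339.93) ÷ €56,593,010.50 = 57.3%.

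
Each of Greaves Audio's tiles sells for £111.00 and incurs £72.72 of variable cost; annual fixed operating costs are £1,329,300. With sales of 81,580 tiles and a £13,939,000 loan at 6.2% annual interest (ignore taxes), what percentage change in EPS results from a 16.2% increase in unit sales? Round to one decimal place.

Contribution at this volume is 81,580 × £38.28 = £3,122,882.40.
EBIT = £3,122,882.40 − £1,329,300 = £1,793,582.40.
After interest of £864,218.00, pre-tax earnings = £929,364.40.
Degree of combined leverage = contribution ÷ (EBIT − I) = £3,122,882.40 ÷ £929,364.40 = 3.3602.
EPS therefore changes by 3.3602 × (+16.2%) = +54.4%.

+54.4%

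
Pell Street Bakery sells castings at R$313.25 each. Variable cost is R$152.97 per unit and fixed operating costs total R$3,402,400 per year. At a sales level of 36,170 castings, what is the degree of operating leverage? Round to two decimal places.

Contribution at this volume is 36,170 × R$160.28 = R$5,797,327.60.
EBIT = R$5,797,327.60 − R$3,402,400 = R$2,394,927.60.
Degree of operating leverage = R$5,797,327.60 / R$2,394,927.60 = 2.4207.

2.42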